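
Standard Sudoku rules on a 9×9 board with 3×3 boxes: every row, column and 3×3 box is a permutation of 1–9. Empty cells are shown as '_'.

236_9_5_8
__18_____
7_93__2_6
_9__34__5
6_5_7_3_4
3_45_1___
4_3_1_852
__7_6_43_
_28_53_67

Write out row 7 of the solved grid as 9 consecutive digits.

463719852

row 1, column 6 = 7: row 1 has {2,3,5,6,8,9}; col 6 has {1,3,4}; box has {3,8,9} → only 7 remains.
row 2, column 1 = 5: row 2 has {1,8}; col 1 has {2,3,4,6,7}; box has {1,2,3,6,7,9} → only 5 remains.
row 2, column 2 = 4: row 2 has {1,5,8}; col 2 has {2,3,9}; box has {1,2,3,5,6,7,9} → only 4 remains.
row 2, column 5 = 2: row 2 has {1,4,5,8}; col 5 has {1,3,5,6,7,9}; box has {3,7,8,9} → only 2 remains.
row 2, column 6 = 6: row 2 has {1,2,4,5,8}; col 6 has {1,3,4,7}; box has {2,3,7,8,9} → only 6 remains.
row 3, column 2 = 8: row 3 has {2,3,6,7,9}; col 2 has {2,3,4,9}; box has {1,2,3,4,5,6,7,9} → only 8 remains.
row 3, column 5 = 4: row 3 has {2,3,6,7,8,9}; col 5 has {1,2,3,5,6,7,9}; box has {2,3,6,7,8,9} → only 4 remains.
row 3, column 6 = 5: row 3 has {2,3,4,6,7,8,9}; col 6 has {1,3,4,6,7}; box has {2,3,4,6,7,8,9} → only 5 remains.
row 3, column 8 = 1: row 3 has {2,3,4,5,6,7,8,9}; col 8 has {3,5,6}; box has {2,5,6,8} → only 1 remains.
row 4, column 3 = 2: row 4 has {3,4,5,9}; col 3 has {1,3,4,5,6,7,8,9}; box has {3,4,5,6,9} → only 2 remains.
row 4, column 4 = 6: row 4 has {2,3,4,5,9}; col 4 has {3,5,8}; box has {1,3,4,5,7} → only 6 remains.
row 5, column 2 = 1: row 5 has {3,4,5,6,7}; col 2 has {2,3,4,8,9}; box has {2,3,4,5,6,9} → only 1 remains.
row 6, column 2 = 7: row 6 has {1,3,4,5}; col 2 has {1,2,3,4,8,9}; box has {1,2,3,4,5,6,9} → only 7 remains.
row 6, column 5 = 8: row 6 has {1,3,4,5,7}; col 5 has {1,2,3,4,5,6,7,9}; box has {1,3,4,5,6,7} → only 8 remains.
row 6, column 9 = 9: row 6 has {1,3,4,5,7,8}; col 9 has {2,4,5,6,7,8}; box has {3,4,5} → only 9 remains.
row 7, column 2 = 6: row 7 has {1,2,3,4,5,8}; col 2 has {1,2,3,4,7,8,9}; box has {2,3,4,7,8} → only 6 remains.
row 7, column 6 = 9: row 7 has {1,2,3,4,5,6,8}; col 6 has {1,3,4,5,6,7}; box has {1,3,5,6} → only 9 remains.
row 8, column 2 = 5: row 8 has {3,4,6,7}; col 2 has {1,2,3,4,6,7,8,9}; box has {2,3,4,6,7,8} → only 5 remains.
row 8, column 4 = 2: row 8 has {3,4,5,6,7}; col 4 has {3,5,6,8}; box has {1,3,5,6,9} → only 2 remains.
row 8, column 6 = 8: row 8 has {2,3,4,5,6,7}; col 6 has {1,3,4,5,6,7,9}; box has {1,2,3,5,6,9} → only 8 remains.
row 8, column 9 = 1: row 8 has {2,3,4,5,6,7,8}; col 9 has {2,4,5,6,7,8,9}; box has {2,3,4,5,6,7,8} → only 1 remains.
row 9, column 4 = 4: row 9 has {2,3,5,6,7,8}; col 4 has {2,3,5,6,8}; box has {1,2,3,5,6,8,9} → only 4 remains.
row 9, column 7 = 9: row 9 has {2,3,4,5,6,7,8}; col 7 has {2,3,4,5,8}; box has {1,2,3,4,5,6,7,8} → only 9 remains.
row 1, column 4 = 1: row 1 has {2,3,5,6,7,8,9}; col 4 has {2,3,4,5,6,8}; box has {2,3,4,5,6,7,8,9} → only 1 remains.
row 1, column 8 = 4: row 1 has {1,2,3,5,6,7,8,9}; col 8 has {1,3,5,6}; box has {1,2,5,6,8} → only 4 remains.
row 2, column 7 = 7: row 2 has {1,2,4,5,6,8}; col 7 has {2,3,4,5,8,9}; box has {1,2,4,5,6,8} → only 7 remains.
row 2, column 8 = 9: row 2 has {1,2,4,5,6,7,8}; col 8 has {1,3,4,5,6}; box has {1,2,4,5,6,7,8} → only 9 remains.
row 2, column 9 = 3: row 2 has {1,2,4,5,6,7,8,9}; col 9 has {1,2,4,5,6,7,8,9}; box has {1,2,4,5,6,7,8,9} → only 3 remains.
row 4, column 1 = 8: row 4 has {2,3,4,5,6,9}; col 1 has {2,3,4,5,6,7}; box has {1,2,3,4,5,6,7,9} → only 8 remains.
row 4, column 7 = 1: row 4 has {2,3,4,5,6,8,9}; col 7 has {2,3,4,5,7,8,9}; box has {3,4,5,9} → only 1 remains.
row 4, column 8 = 7: row 4 has {1,2,3,4,5,6,8,9}; col 8 has {1,3,4,5,6,9}; box has {1,3,4,5,9} → only 7 remains.
row 5, column 4 = 9: row 5 has {1,3,4,5,6,7}; col 4 has {1,2,3,4,5,6,8}; box has {1,3,4,5,6,7,8} → only 9 remains.
row 5, column 6 = 2: row 5 has {1,3,4,5,6,7,9}; col 6 has {1,3,4,5,6,7,8,9}; box has {1,3,4,5,6,7,8,9} → only 2 remains.
row 5, column 8 = 8: row 5 has {1,2,3,4,5,6,7,9}; col 8 has {1,3,4,5,6,7,9}; box has {1,3,4,5,7,9} → only 8 remains.
row 6, column 7 = 6: row 6 has {1,3,4,5,7,8,9}; col 7 has {1,2,3,4,5,7,8,9}; box has {1,3,4,5,7,8,9} → only 6 remains.
row 6, column 8 = 2: row 6 has {1,3,4,5,6,7,8,9}; col 8 has {1,3,4,5,6,7,8,9}; box has {1,3,4,5,6,7,8,9} → only 2 remains.
row 7, column 4 = 7: row 7 has {1,2,3,4,5,6,8,9}; col 4 has {1,2,3,4,5,6,8,9}; box has {1,2,3,4,5,6,8,9} → only 7 remains.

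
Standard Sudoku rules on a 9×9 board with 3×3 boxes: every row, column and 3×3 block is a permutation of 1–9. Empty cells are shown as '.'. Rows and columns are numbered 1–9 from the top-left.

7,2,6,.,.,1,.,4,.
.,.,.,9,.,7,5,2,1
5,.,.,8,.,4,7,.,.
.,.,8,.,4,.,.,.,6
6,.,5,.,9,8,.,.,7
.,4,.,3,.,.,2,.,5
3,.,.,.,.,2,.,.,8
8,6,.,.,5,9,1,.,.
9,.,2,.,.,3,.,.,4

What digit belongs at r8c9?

r1c4 = 5 (sole candidate).
r1c5 = 3 (sole candidate).
r1c9 = 9 (sole candidate).
r2c1 = 4 (sole candidate).
r2c3 = 3 (sole candidate).
r2c5 = 6 (sole candidate).
r3c5 = 2 (sole candidate).
r3c9 = 3 (sole candidate).
r4c6 = 5 (sole candidate).
r6c1 = 1 (sole candidate).
r6c5 = 7 (sole candidate).
r6c6 = 6 (sole candidate).
r7c5 = 1 (sole candidate).
r8c9 = 2: row 8 has {1,5,6,8,9}; col 9 has {1,3,4,5,6,7,8,9}; box has {1,4,8} → only 2 remains.

2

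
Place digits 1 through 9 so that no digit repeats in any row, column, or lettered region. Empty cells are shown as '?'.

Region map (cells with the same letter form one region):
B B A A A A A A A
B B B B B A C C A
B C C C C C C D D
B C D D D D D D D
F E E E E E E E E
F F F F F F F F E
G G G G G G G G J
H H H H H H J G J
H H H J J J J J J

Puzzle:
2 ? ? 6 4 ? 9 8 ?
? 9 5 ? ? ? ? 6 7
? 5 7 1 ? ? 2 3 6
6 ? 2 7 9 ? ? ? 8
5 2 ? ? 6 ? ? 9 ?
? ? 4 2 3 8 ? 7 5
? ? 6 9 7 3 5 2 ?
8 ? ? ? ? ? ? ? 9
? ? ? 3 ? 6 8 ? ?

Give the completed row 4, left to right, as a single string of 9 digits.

r3c1 = 4: row 3 has {1,2,3,5,6,7}; col 1 has {2,5,6,8}; region has {2,5,6,9} → only 4 remains.
r3c5 = 8: row 3 has {1,2,3,4,5,6,7}; col 5 has {3,4,6,7,9}; region has {1,2,5,6,7} → only 8 remains.
r3c6 = 9: row 3 has {1,2,3,4,5,6,7,8}; col 6 has {3,6,8}; region has {1,2,5,6,7,8} → only 9 remains.
r7c1 = 1: row 7 has {2,3,5,6,7,9}; col 1 has {2,4,5,6,8}; region has {2,3,5,6,7,9} → only 1 remains.
r7c9 = 4: row 7 has {1,2,3,5,6,7,9}; col 9 has {5,6,7,8,9}; region has {3,6,8,9} → only 4 remains.
r8c8 = 4: row 8 has {8,9}; col 8 has {2,3,6,7,8,9}; region has {1,2,3,5,6,7,9} → only 4 remains.
r2c1 = 3: row 2 has {5,6,7,9}; col 1 has {1,2,4,5,6,8}; region has {2,4,5,6,9} → only 3 remains.
r2c4 = 8: row 2 has {3,5,6,7,9}; col 4 has {1,2,3,6,7,9}; region has {2,3,4,5,6,9} → only 8 remains.
r2c5 = 1: row 2 has {3,5,6,7,8,9}; col 5 has {3,4,6,7,8,9}; region has {2,3,4,5,6,8,9} → only 1 remains.
r2c6 = 2: row 2 has {1,3,5,6,7,8,9}; col 6 has {3,6,8,9}; region has {4,6,7,8,9} → only 2 remains.
r2c7 = 4: row 2 has {1,2,3,5,6,7,8,9}; col 7 has {2,5,8,9}; region has {1,2,5,6,7,8,9} → only 4 remains.
r4c2 = 3: row 4 has {2,6,7,8,9}; col 2 has {2,5,9}; region has {1,2,4,5,6,7,8,9} → only 3 remains.
r4c7 = 1: row 4 has {2,3,6,7,8,9}; col 7 has {2,4,5,8,9}; region has {2,3,6,7,8,9} → only 1 remains.
r4c8 = 5: row 4 has {1,2,3,6,7,8,9}; col 8 has {2,3,4,6,7,8,9}; region has {1,2,3,6,7,8,9} → only 5 remains.
r5c4 = 4: row 5 has {2,5,6,9}; col 4 has {1,2,3,6,7,8,9}; region has {2,5,6,9} → only 4 remains.
r6c1 = 9: row 6 has {2,3,4,5,7,8}; col 1 has {1,2,3,4,5,6,8}; region has {2,3,4,5,7,8} → only 9 remains.
r6c7 = 6: row 6 has {2,3,4,5,7,8,9}; col 7 has {1,2,4,5,8,9}; region has {2,3,4,5,7,8,9} → only 6 remains.
r7c2 = 8: row 7 has {1,2,3,4,5,6,7,9}; col 2 has {2,3,5,9}; region has {1,2,3,4,5,6,7,9} → only 8 remains.
r8c4 = 5: row 8 has {4,8,9}; col 4 has {1,2,3,4,6,7,8,9}; region has {8} → only 5 remains.
r8c5 = 2: row 8 has {4,5,8,9}; col 5 has {1,3,4,6,7,8,9}; region has {5,8} → only 2 remains.
r8c7 = 7: row 8 has {2,4,5,8,9}; col 7 has {1,2,4,5,6,8,9}; region has {3,4,6,8,9} → only 7 remains.
r9c1 = 7: row 9 has {3,6,8}; col 1 has {1,2,3,4,5,6,8,9}; region has {2,5,8} → only 7 remains.
r9c5 = 5: row 9 has {3,6,7,8}; col 5 has {1,2,3,4,6,7,8,9}; region has {3,4,6,7,8,9} → only 5 remains.
r9c8 = 1: row 9 has {3,5,6,7,8}; col 8 has {2,3,4,5,6,7,8,9}; region has {3,4,5,6,7,8,9} → only 1 remains.
r9c9 = 2: row 9 has {1,3,5,6,7,8}; col 9 has {4,5,6,7,8,9}; region has {1,3,4,5,6,7,8,9} → only 2 remains.
r1c2 = 7: row 1 has {2,4,6,8,9}; col 2 has {2,3,5,8,9}; region has {1,2,3,4,5,6,8,9} → only 7 remains.
r4c6 = 4: row 4 has {1,2,3,5,6,7,8,9}; col 6 has {2,3,6,8,9}; region has {1,2,3,5,6,7,8,9} → only 4 remains.

632794158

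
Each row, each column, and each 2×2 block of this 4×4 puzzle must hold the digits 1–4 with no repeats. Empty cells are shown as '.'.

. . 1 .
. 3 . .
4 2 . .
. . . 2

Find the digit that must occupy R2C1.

1

R1C1 = 2 (sole candidate).
R1C2 = 4 (sole candidate).
R1C4 = 3 (sole candidate).
R2C1 = 1: row 2 has {3}; col 1 has {2,4}; box has {2,3,4} → only 1 remains.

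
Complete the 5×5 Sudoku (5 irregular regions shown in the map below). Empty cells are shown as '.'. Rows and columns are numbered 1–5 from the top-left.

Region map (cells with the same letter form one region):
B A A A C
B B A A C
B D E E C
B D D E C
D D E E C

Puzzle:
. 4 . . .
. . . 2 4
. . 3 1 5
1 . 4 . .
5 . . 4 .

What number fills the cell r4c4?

r2c1 = 3: row 2 has {2,4}; col 1 has {1,5}; region has {1} → only 3 remains.
r2c2 = 5: row 2 has {2,3,4}; col 2 has {4}; region has {1,3} → only 5 remains.
r2c3 = 1: row 2 has {2,3,4,5}; col 3 has {3,4}; region has {2,4} → only 1 remains.
r3c2 = 2: row 3 has {1,3,5}; col 2 has {4,5}; region has {4,5} → only 2 remains.
r4c2 = 3: row 4 has {1,4}; col 2 has {2,4,5}; region has {2,4,5} → only 3 remains.
r4c4 = 5: row 4 has {1,3,4}; col 4 has {1,2,4}; region has {1,3,4} → only 5 remains.

5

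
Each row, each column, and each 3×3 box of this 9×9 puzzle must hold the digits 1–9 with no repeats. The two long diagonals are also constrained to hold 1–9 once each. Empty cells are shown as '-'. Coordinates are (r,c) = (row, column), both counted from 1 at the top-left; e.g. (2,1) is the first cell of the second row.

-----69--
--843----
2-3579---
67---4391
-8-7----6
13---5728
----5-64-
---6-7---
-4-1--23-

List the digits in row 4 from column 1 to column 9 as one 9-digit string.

(3,9) = 4 (sole candidate).
(5,8) = 5 (sole candidate).
(6,4) = 9 (sole candidate).
(6,5) = 6 (sole candidate).
(9,6) = 8 (sole candidate).
(5,7) = 4 (sole candidate).
(6,3) = 4 (sole candidate).
(9,5) = 9 (sole candidate).
(9,9) = 7 (sole candidate).
(1,1) = 4 (sole candidate).
(5,1) = 9 (sole candidate).
(5,3) = 2 (sole candidate).
(5,5) = 1 (sole candidate).
(5,6) = 3 (sole candidate).
(7,3) = 7 (sole candidate).
(7,6) = 2 (sole candidate).
(7,9) = 9 (sole candidate).
(8,5) = 4 (sole candidate).
(8,8) = 8 (sole candidate).
(8,9) = 5 (sole candidate).
(9,1) = 5 (sole candidate).
(9,3) = 6 (sole candidate).
(2,1) = 7 (sole candidate).
(2,2) = 9 (sole candidate).
(2,6) = 1 (sole candidate).
(2,7) = 5 (sole candidate).
(2,8) = 6 (sole candidate).
(2,9) = 2 (sole candidate).
(3,7) = 8 (sole candidate).
(3,8) = 1 (sole candidate).
(4,3) = 5: row 4 has {1,3,4,6,7,9}; col 3 has {2,3,4,6,7,8}; box has {1,2,3,4,6,7,8,9} → only 5 remains.
(4,4) = 2: row 4 has {1,3,4,5,6,7,9}; col 4 has {1,4,5,6,7,9}; box has {1,3,4,5,6,7,9}; main diagonal has {1,3,4,5,6,7,8,9} → only 2 remains.
(4,5) = 8: row 4 has {1,2,3,4,5,6,7,9}; col 5 has {1,3,4,5,6,7,9}; box has {1,2,3,4,5,6,7,9} → only 8 remains.

675284391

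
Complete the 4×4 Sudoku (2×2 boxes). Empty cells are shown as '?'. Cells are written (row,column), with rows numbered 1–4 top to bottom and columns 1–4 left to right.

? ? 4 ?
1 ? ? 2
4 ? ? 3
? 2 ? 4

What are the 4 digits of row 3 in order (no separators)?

(1,2) = 3: row 1 has {4}; col 2 has {2}; box has {1} → only 3 remains.
(1,4) = 1: row 1 has {3,4}; col 4 has {2,3,4}; box has {2,4} → only 1 remains.
(2,2) = 4: row 2 has {1,2}; col 2 has {2,3}; box has {1,3} → only 4 remains.
(2,3) = 3: row 2 has {1,2,4}; col 3 has {4}; box has {1,2,4} → only 3 remains.
(3,2) = 1: row 3 has {3,4}; col 2 has {2,3,4}; box has {2,4} → only 1 remains.
(3,3) = 2: row 3 has {1,3,4}; col 3 has {3,4}; box has {3,4} → only 2 remains.

4123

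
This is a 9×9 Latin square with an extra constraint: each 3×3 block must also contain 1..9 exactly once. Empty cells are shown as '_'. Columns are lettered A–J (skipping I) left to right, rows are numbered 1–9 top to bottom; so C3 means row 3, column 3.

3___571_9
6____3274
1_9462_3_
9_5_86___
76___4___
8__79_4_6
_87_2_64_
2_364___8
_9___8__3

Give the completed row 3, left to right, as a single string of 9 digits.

D1 = 8 (sole candidate).
H1 = 6 (sole candidate).
B2 = 5 (sole candidate).
C2 = 8 (sole candidate).
E2 = 1 (sole candidate).
B3 = 7: row 3 has {1,2,3,4,6,9}; col 2 has {5,6,8,9}; box has {1,3,5,6,8,9} → only 7 remains.
J3 = 5: row 3 has {1,2,3,4,6,7,9}; col 9 has {3,4,6,8,9}; box has {1,2,3,4,6,7,9} → only 5 remains.
E5 = 3 (sole candidate).
A7 = 5 (sole candidate).
J7 = 1 (sole candidate).
B8 = 1 (sole candidate).
A9 = 4 (sole candidate).
C9 = 6 (sole candidate).
E9 = 7 (sole candidate).
G9 = 5 (sole candidate).
H9 = 2 (sole candidate).
D2 = 9 (sole candidate).
G3 = 8: row 3 has {1,2,3,4,5,6,7,9}; col 7 has {1,2,4,5,6}; box has {1,2,3,4,5,6,7,9} → only 8 remains.

179462835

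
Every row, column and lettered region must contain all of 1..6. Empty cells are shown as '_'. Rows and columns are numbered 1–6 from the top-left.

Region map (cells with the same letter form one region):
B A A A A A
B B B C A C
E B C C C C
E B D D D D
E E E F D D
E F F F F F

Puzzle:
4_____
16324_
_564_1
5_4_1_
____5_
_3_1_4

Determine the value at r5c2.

4

r2c6 = 5 (sole candidate).
r3c5 = 3 (sole candidate).
r4c2 = 2 (sole candidate).
r5c4 = 6 (sole candidate).
r6c5 = 2 (sole candidate).
r1c2 = 1 (sole candidate).
r1c5 = 6 (sole candidate).
r3c1 = 2 (sole candidate).
r4c4 = 3 (sole candidate).
r4c6 = 6 (sole candidate).
r5c1 = 3 (sole candidate).
r5c2 = 4: row 5 has {3,5,6}; col 2 has {1,2,3,5,6}; region has {2,3,5} → only 4 remains.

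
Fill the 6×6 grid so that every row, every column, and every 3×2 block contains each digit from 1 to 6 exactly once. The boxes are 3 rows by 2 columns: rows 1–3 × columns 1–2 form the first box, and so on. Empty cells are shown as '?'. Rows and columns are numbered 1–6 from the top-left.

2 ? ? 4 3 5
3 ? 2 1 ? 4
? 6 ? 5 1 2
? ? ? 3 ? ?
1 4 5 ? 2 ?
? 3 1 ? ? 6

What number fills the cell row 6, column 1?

row 1, column 2 = 1: row 1 has {2,3,4,5}; col 2 has {3,4,6}; box has {2,3,6} → only 1 remains.
row 1, column 3 = 6: row 1 has {1,2,3,4,5}; col 3 has {1,2,5}; box has {1,2,4,5} → only 6 remains.
row 2, column 2 = 5: row 2 has {1,2,3,4}; col 2 has {1,3,4,6}; box has {1,2,3,6} → only 5 remains.
row 2, column 5 = 6: row 2 has {1,2,3,4,5}; col 5 has {1,2,3}; box has {1,2,3,4,5} → only 6 remains.
row 3, column 1 = 4: row 3 has {1,2,5,6}; col 1 has {1,2,3}; box has {1,2,3,5,6} → only 4 remains.
row 3, column 3 = 3: row 3 has {1,2,4,5,6}; col 3 has {1,2,5,6}; box has {1,2,4,5,6} → only 3 remains.
row 4, column 2 = 2: row 4 has {3}; col 2 has {1,3,4,5,6}; box has {1,3,4} → only 2 remains.
row 4, column 3 = 4: row 4 has {2,3}; col 3 has {1,2,3,5,6}; box has {1,3,5} → only 4 remains.
row 4, column 5 = 5: row 4 has {2,3,4}; col 5 has {1,2,3,6}; box has {2,6} → only 5 remains.
row 4, column 6 = 1: row 4 has {2,3,4,5}; col 6 has {2,4,5,6}; box has {2,5,6} → only 1 remains.
row 5, column 4 = 6: row 5 has {1,2,4,5}; col 4 has {1,3,4,5}; box has {1,3,4,5} → only 6 remains.
row 5, column 6 = 3: row 5 has {1,2,4,5,6}; col 6 has {1,2,4,5,6}; box has {1,2,5,6} → only 3 remains.
row 6, column 1 = 5: row 6 has {1,3,6}; col 1 has {1,2,3,4}; box has {1,2,3,4} → only 5 remains.

5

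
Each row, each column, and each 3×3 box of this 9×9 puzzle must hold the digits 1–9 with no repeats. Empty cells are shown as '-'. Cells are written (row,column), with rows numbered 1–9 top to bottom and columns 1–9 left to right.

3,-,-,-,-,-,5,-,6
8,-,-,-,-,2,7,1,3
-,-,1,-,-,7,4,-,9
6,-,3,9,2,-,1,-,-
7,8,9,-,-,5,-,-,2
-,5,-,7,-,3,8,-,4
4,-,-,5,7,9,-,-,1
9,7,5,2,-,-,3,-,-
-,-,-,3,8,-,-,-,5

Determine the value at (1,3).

(4,2) = 4 (sole candidate).
(4,6) = 8 (sole candidate).
(4,9) = 7 (sole candidate).
(5,7) = 6 (sole candidate).
(5,8) = 3 (sole candidate).
(6,3) = 2 (sole candidate).
(6,8) = 9 (sole candidate).
(7,7) = 2 (sole candidate).
(8,9) = 8 (sole candidate).
(9,3) = 6 (sole candidate).
(9,7) = 9 (sole candidate).
(2,3) = 4 (sole candidate).
(2,4) = 6 (sole candidate).
(3,4) = 8 (sole candidate).
(3,8) = 2 (sole candidate).
(4,8) = 5 (sole candidate).
(6,1) = 1 (sole candidate).
(6,5) = 6 (sole candidate).
(7,2) = 3 (sole candidate).
(7,3) = 8 (sole candidate).
(7,8) = 6 (sole candidate).
(8,8) = 4 (sole candidate).
(9,1) = 2 (sole candidate).
(9,2) = 1 (sole candidate).
(9,6) = 4 (sole candidate).
(9,8) = 7 (sole candidate).
(1,3) = 7: row 1 has {3,5,6}; col 3 has {1,2,3,4,5,6,8,9}; box has {1,3,4,8} → only 7 remains.

7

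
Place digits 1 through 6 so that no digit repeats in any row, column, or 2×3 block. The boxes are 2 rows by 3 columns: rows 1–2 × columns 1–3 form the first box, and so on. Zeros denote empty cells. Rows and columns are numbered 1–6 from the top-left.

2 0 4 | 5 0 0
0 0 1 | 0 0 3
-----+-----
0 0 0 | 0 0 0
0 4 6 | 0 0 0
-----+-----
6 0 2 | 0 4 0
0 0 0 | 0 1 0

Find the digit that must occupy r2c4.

r1c5 = 6 (sole candidate).
r1c6 = 1 (sole candidate).
r2c1 = 5 (sole candidate).
r2c2 = 6 (sole candidate).
r2c5 = 2 (sole candidate).
r5c4 = 3 (sole candidate).
r5c6 = 5 (sole candidate).
r1c2 = 3 (sole candidate).
r2c4 = 4: row 2 has {1,2,3,5,6}; col 4 has {3,5}; box has {1,2,3,5,6} → only 4 remains.

4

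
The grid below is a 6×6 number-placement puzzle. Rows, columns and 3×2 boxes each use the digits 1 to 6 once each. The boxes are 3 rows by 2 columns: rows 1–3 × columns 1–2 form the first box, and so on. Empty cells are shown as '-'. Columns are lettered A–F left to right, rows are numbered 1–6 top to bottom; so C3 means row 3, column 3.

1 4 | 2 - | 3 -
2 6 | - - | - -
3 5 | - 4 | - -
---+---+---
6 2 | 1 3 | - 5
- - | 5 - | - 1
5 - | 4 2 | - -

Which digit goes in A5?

4

F1 = 6: row 1 has {1,2,3,4}; col 6 has {1,5}; box has {3} → only 6 remains.
C2 = 3: row 2 has {2,6}; col 3 has {1,2,4,5}; box has {2,4} → only 3 remains.
F2 = 4: row 2 has {2,3,6}; col 6 has {1,5,6}; box has {3,6} → only 4 remains.
C3 = 6: row 3 has {3,4,5}; col 3 has {1,2,3,4,5}; box has {2,3,4} → only 6 remains.
F3 = 2: row 3 has {3,4,5,6}; col 6 has {1,4,5,6}; box has {3,4,6} → only 2 remains.
E4 = 4: row 4 has {1,2,3,5,6}; col 5 has {3}; box has {1,5} → only 4 remains.
A5 = 4: row 5 has {1,5}; col 1 has {1,2,3,5,6}; box has {2,5,6} → only 4 remains.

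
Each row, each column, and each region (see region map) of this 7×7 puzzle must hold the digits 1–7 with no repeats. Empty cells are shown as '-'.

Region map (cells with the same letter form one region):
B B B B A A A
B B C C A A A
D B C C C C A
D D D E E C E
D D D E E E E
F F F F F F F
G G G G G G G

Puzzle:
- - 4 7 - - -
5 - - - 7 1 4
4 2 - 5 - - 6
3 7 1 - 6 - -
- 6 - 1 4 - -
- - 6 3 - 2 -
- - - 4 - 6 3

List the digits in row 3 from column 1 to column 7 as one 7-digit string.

r2c2 = 3: row 2 has {1,4,5,7}; col 2 has {2,6,7}; region has {2,4,5,7} → only 3 remains.
r2c3 = 2: row 2 has {1,3,4,5,7}; col 3 has {1,4,6}; region has {5} → only 2 remains.
r2c4 = 6: row 2 has {1,2,3,4,5,7}; col 4 has {1,3,4,5,7}; region has {2,5} → only 6 remains.
r4c4 = 2: row 4 has {1,3,6,7}; col 4 has {1,3,4,5,6,7}; region has {1,4,6} → only 2 remains.
r4c6 = 4: row 4 has {1,2,3,6,7}; col 6 has {1,2,6}; region has {2,5,6} → only 4 remains.
r4c7 = 5: row 4 has {1,2,3,4,6,7}; col 7 has {3,4,6}; region has {1,2,4,6} → only 5 remains.
r5c1 = 2: row 5 has {1,4,6}; col 1 has {3,4,5}; region has {1,3,4,6,7} → only 2 remains.
r5c3 = 5: row 5 has {1,2,4,6}; col 3 has {1,2,4,6}; region has {1,2,3,4,6,7} → only 5 remains.
r5c7 = 7: row 5 has {1,2,4,5,6}; col 7 has {3,4,5,6}; region has {1,2,4,5,6} → only 7 remains.
r6c7 = 1: row 6 has {2,3,6}; col 7 has {3,4,5,6,7}; region has {2,3,6} → only 1 remains.
r7c3 = 7: row 7 has {3,4,6}; col 3 has {1,2,4,5,6}; region has {3,4,6} → only 7 remains.
r1c2 = 1: row 1 has {4,7}; col 2 has {2,3,6,7}; region has {2,3,4,5,7} → only 1 remains.
r1c7 = 2: row 1 has {1,4,7}; col 7 has {1,3,4,5,6,7}; region has {1,4,6,7} → only 2 remains.
r3c3 = 3: row 3 has {2,4,5,6}; col 3 has {1,2,4,5,6,7}; region has {2,4,5,6} → only 3 remains.
r3c5 = 1: row 3 has {2,3,4,5,6}; col 5 has {4,6,7}; region has {2,3,4,5,6} → only 1 remains.
r3c6 = 7: row 3 has {1,2,3,4,5,6}; col 6 has {1,2,4,6}; region has {1,2,3,4,5,6} → only 7 remains.

4235176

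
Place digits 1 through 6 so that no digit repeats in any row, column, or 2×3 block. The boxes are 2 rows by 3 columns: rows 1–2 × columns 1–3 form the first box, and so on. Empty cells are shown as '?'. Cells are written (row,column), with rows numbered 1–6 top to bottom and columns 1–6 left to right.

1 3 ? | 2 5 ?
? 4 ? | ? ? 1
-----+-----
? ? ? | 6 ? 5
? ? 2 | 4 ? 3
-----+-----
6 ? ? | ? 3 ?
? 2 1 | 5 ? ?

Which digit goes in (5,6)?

2

(1,3) = 6: row 1 has {1,2,3,5}; col 3 has {1,2}; box has {1,3,4} → only 6 remains.
(1,6) = 4: row 1 has {1,2,3,5,6}; col 6 has {1,3,5}; box has {1,2,5} → only 4 remains.
(2,3) = 5: row 2 has {1,4}; col 3 has {1,2,6}; box has {1,3,4,6} → only 5 remains.
(2,4) = 3: row 2 has {1,4,5}; col 4 has {2,4,5,6}; box has {1,2,4,5} → only 3 remains.
(2,5) = 6: row 2 has {1,3,4,5}; col 5 has {3,5}; box has {1,2,3,4,5} → only 6 remains.
(3,2) = 1: row 3 has {5,6}; col 2 has {2,3,4}; box has {2} → only 1 remains.
(3,5) = 2: row 3 has {1,5,6}; col 5 has {3,5,6}; box has {3,4,5,6} → only 2 remains.
(4,1) = 5: row 4 has {2,3,4}; col 1 has {1,6}; box has {1,2} → only 5 remains.
(4,2) = 6: row 4 has {2,3,4,5}; col 2 has {1,2,3,4}; box has {1,2,5} → only 6 remains.
(4,5) = 1: row 4 has {2,3,4,5,6}; col 5 has {2,3,5,6}; box has {2,3,4,5,6} → only 1 remains.
(5,2) = 5: row 5 has {3,6}; col 2 has {1,2,3,4,6}; box has {1,2,6} → only 5 remains.
(5,3) = 4: row 5 has {3,5,6}; col 3 has {1,2,5,6}; box has {1,2,5,6} → only 4 remains.
(5,4) = 1: row 5 has {3,4,5,6}; col 4 has {2,3,4,5,6}; box has {3,5} → only 1 remains.
(5,6) = 2: row 5 has {1,3,4,5,6}; col 6 has {1,3,4,5}; box has {1,3,5} → only 2 remains.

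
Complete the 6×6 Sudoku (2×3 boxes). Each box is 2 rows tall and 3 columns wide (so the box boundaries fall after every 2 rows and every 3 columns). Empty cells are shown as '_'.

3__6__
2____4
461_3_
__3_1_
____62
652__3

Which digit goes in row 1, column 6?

row 2, column 2 = 1: row 2 has {2,4}; col 2 has {5,6}; box has {2,3} → only 1 remains.
row 2, column 5 = 5: row 2 has {1,2,4}; col 5 has {1,3,6}; box has {4,6} → only 5 remains.
row 3, column 6 = 5: row 3 has {1,3,4,6}; col 6 has {2,3,4}; box has {1,3} → only 5 remains.
row 4, column 1 = 5: row 4 has {1,3}; col 1 has {2,3,4,6}; box has {1,3,4,6} → only 5 remains.
row 4, column 2 = 2: row 4 has {1,3,5}; col 2 has {1,5,6}; box has {1,3,4,5,6} → only 2 remains.
row 4, column 4 = 4: row 4 has {1,2,3,5}; col 4 has {6}; box has {1,3,5} → only 4 remains.
row 4, column 6 = 6: row 4 has {1,2,3,4,5}; col 6 has {2,3,4,5}; box has {1,3,4,5} → only 6 remains.
row 5, column 1 = 1: row 5 has {2,6}; col 1 has {2,3,4,5,6}; box has {2,5,6} → only 1 remains.
row 5, column 3 = 4: row 5 has {1,2,6}; col 3 has {1,2,3}; box has {1,2,5,6} → only 4 remains.
row 5, column 4 = 5: row 5 has {1,2,4,6}; col 4 has {4,6}; box has {2,3,6} → only 5 remains.
row 6, column 4 = 1: row 6 has {2,3,5,6}; col 4 has {4,5,6}; box has {2,3,5,6} → only 1 remains.
row 6, column 5 = 4: row 6 has {1,2,3,5,6}; col 5 has {1,3,5,6}; box has {1,2,3,5,6} → only 4 remains.
row 1, column 2 = 4: row 1 has {3,6}; col 2 has {1,2,5,6}; box has {1,2,3} → only 4 remains.
row 1, column 3 = 5: row 1 has {3,4,6}; col 3 has {1,2,3,4}; box has {1,2,3,4} → only 5 remains.
row 1, column 5 = 2: row 1 has {3,4,5,6}; col 5 has {1,3,4,5,6}; box has {4,5,6} → only 2 remains.
row 1, column 6 = 1: row 1 has {2,3,4,5,6}; col 6 has {2,3,4,5,6}; box has {2,4,5,6} → only 1 remains.

1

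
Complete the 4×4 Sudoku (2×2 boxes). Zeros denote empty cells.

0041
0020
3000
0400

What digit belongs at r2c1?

r1c1 = 2: row 1 has {1,4}; col 1 has {3}; box has {} → only 2 remains.
r1c2 = 3: row 1 has {1,2,4}; col 2 has {4}; box has {2} → only 3 remains.
r2c2 = 1: row 2 has {2}; col 2 has {3,4}; box has {2,3} → only 1 remains.
r2c4 = 3: row 2 has {1,2}; col 4 has {1}; box has {1,2,4} → only 3 remains.
r3c2 = 2: row 3 has {3}; col 2 has {1,3,4}; box has {3,4} → only 2 remains.
r3c3 = 1: row 3 has {2,3}; col 3 has {2,4}; box has {} → only 1 remains.
r3c4 = 4: row 3 has {1,2,3}; col 4 has {1,3}; box has {1} → only 4 remains.
r4c1 = 1: row 4 has {4}; col 1 has {2,3}; box has {2,3,4} → only 1 remains.
r4c3 = 3: row 4 has {1,4}; col 3 has {1,2,4}; box has {1,4} → only 3 remains.
r4c4 = 2: row 4 has {1,3,4}; col 4 has {1,3,4}; box has {1,3,4} → only 2 remains.
r2c1 = 4: row 2 has {1,2,3}; col 1 has {1,2,3}; box has {1,2,3} → only 4 remains.

4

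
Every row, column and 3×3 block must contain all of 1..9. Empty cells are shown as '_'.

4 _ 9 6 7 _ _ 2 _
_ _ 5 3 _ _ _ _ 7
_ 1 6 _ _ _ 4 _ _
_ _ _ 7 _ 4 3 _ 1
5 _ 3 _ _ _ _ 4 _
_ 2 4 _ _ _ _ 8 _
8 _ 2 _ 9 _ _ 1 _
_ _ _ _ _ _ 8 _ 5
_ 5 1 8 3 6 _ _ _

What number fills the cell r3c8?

r2c1 = 2: row 2 has {3,5,7}; col 1 has {4,5,8}; box has {1,4,5,6,9} → only 2 remains.
r2c2 = 8: row 2 has {2,3,5,7}; col 2 has {1,2,5}; box has {1,2,4,5,6,9} → only 8 remains.
r4c3 = 8: row 4 has {1,3,4,7}; col 3 has {1,2,3,4,5,6,9}; box has {2,3,4,5} → only 8 remains.
r8c3 = 7: row 8 has {5,8}; col 3 has {1,2,3,4,5,6,8,9}; box has {1,2,5,8} → only 7 remains.
r9c1 = 9: row 9 has {1,3,5,6,8}; col 1 has {2,4,5,8}; box has {1,2,5,7,8} → only 9 remains.
r9c8 = 7: row 9 has {1,3,5,6,8,9}; col 8 has {1,2,4,8}; box has {1,5,8} → only 7 remains.
r1c2 = 3: row 1 has {2,4,6,7,9}; col 2 has {1,2,5,8}; box has {1,2,4,5,6,8,9} → only 3 remains.
r1c9 = 8: row 1 has {2,3,4,6,7,9}; col 9 has {1,5,7}; box has {2,4,7} → only 8 remains.
r3c1 = 7: row 3 has {1,4,6}; col 1 has {2,4,5,8,9}; box has {1,2,3,4,5,6,8,9} → only 7 remains.
r4c1 = 6: row 4 has {1,3,4,7,8}; col 1 has {2,4,5,7,8,9}; box has {2,3,4,5,8} → only 6 remains.
r4c2 = 9: row 4 has {1,3,4,6,7,8}; col 2 has {1,2,3,5,8}; box has {2,3,4,5,6,8} → only 9 remains.
r4c8 = 5: row 4 has {1,3,4,6,7,8,9}; col 8 has {1,2,4,7,8}; box has {1,3,4,8} → only 5 remains.
r5c2 = 7: row 5 has {3,4,5}; col 2 has {1,2,3,5,8,9}; box has {2,3,4,5,6,8,9} → only 7 remains.
r6c1 = 1: row 6 has {2,4,8}; col 1 has {2,4,5,6,7,8,9}; box has {2,3,4,5,6,7,8,9} → only 1 remains.
r7c7 = 6: row 7 has {1,2,8,9}; col 7 has {3,4,8}; box has {1,5,7,8} → only 6 remains.
r8c1 = 3: row 8 has {5,7,8}; col 1 has {1,2,4,5,6,7,8,9}; box has {1,2,5,7,8,9} → only 3 remains.
r8c8 = 9: row 8 has {3,5,7,8}; col 8 has {1,2,4,5,7,8}; box has {1,5,6,7,8} → only 9 remains.
r9c7 = 2: row 9 has {1,3,5,6,7,8,9}; col 7 has {3,4,6,8}; box has {1,5,6,7,8,9} → only 2 remains.
r9c9 = 4: row 9 has {1,2,3,5,6,7,8,9}; col 9 has {1,5,7,8}; box has {1,2,5,6,7,8,9} → only 4 remains.
r2c8 = 6: row 2 has {2,3,5,7,8}; col 8 has {1,2,4,5,7,8,9}; box has {2,4,7,8} → only 6 remains.
r3c8 = 3: row 3 has {1,4,6,7}; col 8 has {1,2,4,5,6,7,8,9}; box has {2,4,6,7,8} → only 3 remains.

3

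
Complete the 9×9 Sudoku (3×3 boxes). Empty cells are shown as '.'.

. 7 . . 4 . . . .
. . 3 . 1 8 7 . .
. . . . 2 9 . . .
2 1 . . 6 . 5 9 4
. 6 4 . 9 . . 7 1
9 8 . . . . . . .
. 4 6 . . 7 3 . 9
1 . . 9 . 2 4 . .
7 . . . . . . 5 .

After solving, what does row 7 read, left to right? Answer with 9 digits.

row 3, column 2 = 5: row 3 has {2,9}; col 2 has {1,4,6,7,8}; box has {3,7} → only 5 remains.
row 4, column 3 = 7: row 4 has {1,2,4,5,6,9}; col 3 has {3,4,6}; box has {1,2,4,6,8,9} → only 7 remains.
row 4, column 6 = 3: row 4 has {1,2,4,5,6,7,9}; col 6 has {2,7,8,9}; box has {6,9} → only 3 remains.
row 5, column 6 = 5: row 5 has {1,4,6,7,9}; col 6 has {2,3,7,8,9}; box has {3,6,9} → only 5 remains.
row 6, column 3 = 5: row 6 has {8,9}; col 3 has {3,4,6,7}; box has {1,2,4,6,7,8,9} → only 5 remains.
row 6, column 5 = 7: row 6 has {5,8,9}; col 5 has {1,2,4,6,9}; box has {3,5,6,9} → only 7 remains.
row 8, column 2 = 3: row 8 has {1,2,4,9}; col 2 has {1,4,5,6,7,8}; box has {1,4,6,7} → only 3 remains.
row 8, column 3 = 8: row 8 has {1,2,3,4,9}; col 3 has {3,4,5,6,7}; box has {1,3,4,6,7} → only 8 remains.
row 8, column 5 = 5: row 8 has {1,2,3,4,8,9}; col 5 has {1,2,4,6,7,9}; box has {2,7,9} → only 5 remains.
row 8, column 8 = 6: row 8 has {1,2,3,4,5,8,9}; col 8 has {5,7,9}; box has {3,4,5,9} → only 6 remains.
row 8, column 9 = 7: row 8 has {1,2,3,4,5,6,8,9}; col 9 has {1,4,9}; box has {3,4,5,6,9} → only 7 remains.
row 1, column 6 = 6: row 1 has {4,7}; col 6 has {2,3,5,7,8,9}; box has {1,2,4,8,9} → only 6 remains.
row 2, column 4 = 5: row 2 has {1,3,7,8}; col 4 has {9}; box has {1,2,4,6,8,9} → only 5 remains.
row 3, column 3 = 1: row 3 has {2,5,9}; col 3 has {3,4,5,6,7,8}; box has {3,5,7} → only 1 remains.
row 4, column 4 = 8: row 4 has {1,2,3,4,5,6,7,9}; col 4 has {5,9}; box has {3,5,6,7,9} → only 8 remains.
row 5, column 1 = 3: row 5 has {1,4,5,6,7,9}; col 1 has {1,2,7,9}; box has {1,2,4,5,6,7,8,9} → only 3 remains.
row 5, column 4 = 2: row 5 has {1,3,4,5,6,7,9}; col 4 has {5,8,9}; box has {3,5,6,7,8,9} → only 2 remains.
row 5, column 7 = 8: row 5 has {1,2,3,4,5,6,7,9}; col 7 has {3,4,5,7}; box has {1,4,5,7,9} → only 8 remains.
row 7, column 1 = 5: row 7 has {3,4,6,7,9}; col 1 has {1,2,3,7,9}; box has {1,3,4,6,7,8} → only 5 remains.
row 7, column 4 = 1: row 7 has {3,4,5,6,7,9}; col 4 has {2,5,8,9}; box has {2,5,7,9} → only 1 remains.
row 7, column 5 = 8: row 7 has {1,3,4,5,6,7,9}; col 5 has {1,2,4,5,6,7,9}; box has {1,2,5,7,9} → only 8 remains.
row 7, column 8 = 2: row 7 has {1,3,4,5,6,7,8,9}; col 8 has {5,6,7,9}; box has {3,4,5,6,7,9} → only 2 remains.

546187329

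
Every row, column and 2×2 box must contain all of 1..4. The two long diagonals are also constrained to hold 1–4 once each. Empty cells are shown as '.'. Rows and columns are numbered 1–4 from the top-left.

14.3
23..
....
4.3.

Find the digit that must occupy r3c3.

4

r1c3 = 2: row 1 has {1,3,4}; col 3 has {3}; box has {3} → only 2 remains.
r2c3 = 1: row 2 has {2,3}; col 3 has {2,3}; box has {2,3}; anti-diagonal has {3,4} → only 1 remains.
r2c4 = 4: row 2 has {1,2,3}; col 4 has {3}; box has {1,2,3} → only 4 remains.
r3c1 = 3: row 3 has {}; col 1 has {1,2,4}; box has {4} → only 3 remains.
r3c2 = 2: row 3 has {3}; col 2 has {3,4}; box has {3,4}; anti-diagonal has {1,3,4} → only 2 remains.
r3c3 = 4: row 3 has {2,3}; col 3 has {1,2,3}; box has {3}; main diagonal has {1,3} → only 4 remains.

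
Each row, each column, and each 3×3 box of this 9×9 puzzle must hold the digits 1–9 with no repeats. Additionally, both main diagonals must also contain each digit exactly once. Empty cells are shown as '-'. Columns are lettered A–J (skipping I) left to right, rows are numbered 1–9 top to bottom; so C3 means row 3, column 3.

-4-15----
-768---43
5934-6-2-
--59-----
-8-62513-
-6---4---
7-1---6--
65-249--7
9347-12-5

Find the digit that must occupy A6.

A1 = 8: row 1 has {1,4,5}; col 1 has {5,6,7,9}; box has {3,4,5,6,7,9}; main diagonal has {2,3,4,5,6,7,9} → only 8 remains.
C1 = 2: row 1 has {1,4,5,8}; col 3 has {1,3,4,5,6}; box has {3,4,5,6,7,8,9} → only 2 remains.
J1 = 6: row 1 has {1,2,4,5,8}; col 9 has {3,5,7}; box has {2,3,4}; anti-diagonal has {1,2,4,5,9} → only 6 remains.
A2 = 1: row 2 has {3,4,6,7,8}; col 1 has {5,6,7,8,9}; box has {2,3,4,5,6,7,8,9} → only 1 remains.
E2 = 9: row 2 has {1,3,4,6,7,8}; col 5 has {2,4,5}; box has {1,4,5,6,8} → only 9 remains.
F2 = 2: row 2 has {1,3,4,6,7,8,9}; col 6 has {1,4,5,6,9}; box has {1,4,5,6,8,9} → only 2 remains.
G2 = 5: row 2 has {1,2,3,4,6,7,8,9}; col 7 has {1,2,6}; box has {2,3,4,6} → only 5 remains.
E3 = 7: row 3 has {2,3,4,5,6,9}; col 5 has {2,4,5,9}; box has {1,2,4,5,6,8,9} → only 7 remains.
G3 = 8: row 3 has {2,3,4,5,6,7,9}; col 7 has {1,2,5,6}; box has {2,3,4,5,6}; anti-diagonal has {1,2,4,5,6,9} → only 8 remains.
J3 = 1: row 3 has {2,3,4,5,6,7,8,9}; col 9 has {3,5,6,7}; box has {2,3,4,5,6,8} → only 1 remains.
A5 = 4: row 5 has {1,2,3,5,6,8}; col 1 has {1,5,6,7,8,9}; box has {5,6,8} → only 4 remains.
J5 = 9: row 5 has {1,2,3,4,5,6,8}; col 9 has {1,3,5,6,7}; box has {1,3} → only 9 remains.
D6 = 3: row 6 has {4,6}; col 4 has {1,2,4,6,7,8,9}; box has {2,4,5,6,9}; anti-diagonal has {1,2,4,5,6,8,9} → only 3 remains.
G6 = 7: row 6 has {3,4,6}; col 7 has {1,2,5,6,8}; box has {1,3,9} → only 7 remains.
B7 = 2: row 7 has {1,6,7}; col 2 has {3,4,5,6,7,8,9}; box has {1,3,4,5,6,7,9} → only 2 remains.
D7 = 5: row 7 has {1,2,6,7}; col 4 has {1,2,3,4,6,7,8,9}; box has {1,2,4,7,9} → only 5 remains.
C8 = 8: row 8 has {2,4,5,6,7,9}; col 3 has {1,2,3,4,5,6}; box has {1,2,3,4,5,6,7,9} → only 8 remains.
G8 = 3: row 8 has {2,4,5,6,7,8,9}; col 7 has {1,2,5,6,7,8}; box has {2,5,6,7} → only 3 remains.
H8 = 1: row 8 has {2,3,4,5,6,7,8,9}; col 8 has {2,3,4}; box has {2,3,5,6,7}; main diagonal has {2,3,4,5,6,7,8,9} → only 1 remains.
H9 = 8: row 9 has {1,2,3,4,5,7,9}; col 8 has {1,2,3,4}; box has {1,2,3,5,6,7} → only 8 remains.
F1 = 3: row 1 has {1,2,4,5,6,8}; col 6 has {1,2,4,5,6,9}; box has {1,2,4,5,6,7,8,9} → only 3 remains.
G1 = 9: row 1 has {1,2,3,4,5,6,8}; col 7 has {1,2,3,5,6,7,8}; box has {1,2,3,4,5,6,8} → only 9 remains.
H1 = 7: row 1 has {1,2,3,4,5,6,8,9}; col 8 has {1,2,3,4,8}; box has {1,2,3,4,5,6,8,9} → only 7 remains.
B4 = 1: row 4 has {5,9}; col 2 has {2,3,4,5,6,7,8,9}; box has {4,5,6,8} → only 1 remains.
E4 = 8: row 4 has {1,5,9}; col 5 has {2,4,5,7,9}; box has {2,3,4,5,6,9} → only 8 remains.
F4 = 7: row 4 has {1,5,8,9}; col 6 has {1,2,3,4,5,6,9}; box has {2,3,4,5,6,8,9}; anti-diagonal has {1,2,3,4,5,6,8,9} → only 7 remains.
G4 = 4: row 4 has {1,5,7,8,9}; col 7 has {1,2,3,5,6,7,8,9}; box has {1,3,7,9} → only 4 remains.
H4 = 6: row 4 has {1,4,5,7,8,9}; col 8 has {1,2,3,4,7,8}; box has {1,3,4,7,9} → only 6 remains.
J4 = 2: row 4 has {1,4,5,6,7,8,9}; col 9 has {1,3,5,6,7,9}; box has {1,3,4,6,7,9} → only 2 remains.
C5 = 7: row 5 has {1,2,3,4,5,6,8,9}; col 3 has {1,2,3,4,5,6,8}; box has {1,4,5,6,8} → only 7 remains.
A6 = 2: row 6 has {3,4,6,7}; col 1 has {1,4,5,6,7,8,9}; box has {1,4,5,6,7,8} → only 2 remains.

2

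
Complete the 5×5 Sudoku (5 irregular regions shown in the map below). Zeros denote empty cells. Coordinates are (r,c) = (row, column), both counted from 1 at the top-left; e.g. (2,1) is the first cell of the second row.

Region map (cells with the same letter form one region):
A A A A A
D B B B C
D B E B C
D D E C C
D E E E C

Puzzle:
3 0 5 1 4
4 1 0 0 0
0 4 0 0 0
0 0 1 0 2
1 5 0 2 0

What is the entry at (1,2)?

(1,2) = 2: row 1 has {1,3,4,5}; col 2 has {1,4,5}; region has {1,3,4,5} → only 2 remains.

2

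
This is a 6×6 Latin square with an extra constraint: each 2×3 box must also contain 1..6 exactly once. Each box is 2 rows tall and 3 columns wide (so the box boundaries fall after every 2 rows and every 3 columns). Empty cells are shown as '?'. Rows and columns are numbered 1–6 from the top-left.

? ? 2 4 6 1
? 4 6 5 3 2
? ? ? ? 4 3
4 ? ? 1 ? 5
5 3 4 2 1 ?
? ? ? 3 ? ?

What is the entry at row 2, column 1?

row 1, column 1 = 3: row 1 has {1,2,4,6}; col 1 has {4,5}; box has {2,4,6} → only 3 remains.
row 1, column 2 = 5: row 1 has {1,2,3,4,6}; col 2 has {3,4}; box has {2,3,4,6} → only 5 remains.
row 2, column 1 = 1: row 2 has {2,3,4,5,6}; col 1 has {3,4,5}; box has {2,3,4,5,6} → only 1 remains.

1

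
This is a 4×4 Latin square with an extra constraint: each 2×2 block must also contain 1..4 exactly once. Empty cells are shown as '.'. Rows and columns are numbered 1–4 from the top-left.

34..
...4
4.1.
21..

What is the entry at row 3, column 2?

3

row 1, column 3 = 2: row 1 has {3,4}; col 3 has {1}; box has {4} → only 2 remains.
row 1, column 4 = 1: row 1 has {2,3,4}; col 4 has {4}; box has {2,4} → only 1 remains.
row 2, column 1 = 1: row 2 has {4}; col 1 has {2,3,4}; box has {3,4} → only 1 remains.
row 2, column 2 = 2: row 2 has {1,4}; col 2 has {1,4}; box has {1,3,4} → only 2 remains.
row 2, column 3 = 3: row 2 has {1,2,4}; col 3 has {1,2}; box has {1,2,4} → only 3 remains.
row 3, column 2 = 3: row 3 has {1,4}; col 2 has {1,2,4}; box has {1,2,4} → only 3 remains.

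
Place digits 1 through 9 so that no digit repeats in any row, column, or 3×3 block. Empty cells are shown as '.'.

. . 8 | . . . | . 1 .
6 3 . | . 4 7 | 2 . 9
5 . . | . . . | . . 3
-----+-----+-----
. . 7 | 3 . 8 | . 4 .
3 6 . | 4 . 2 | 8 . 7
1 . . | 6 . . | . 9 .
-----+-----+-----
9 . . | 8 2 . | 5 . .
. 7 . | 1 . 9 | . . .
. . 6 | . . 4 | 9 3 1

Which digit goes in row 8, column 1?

row 2, column 3 = 1: row 2 has {2,3,4,6,7,9}; col 3 has {6,7,8}; box has {3,5,6,8} → only 1 remains.
row 2, column 4 = 5: row 2 has {1,2,3,4,6,7,9}; col 4 has {1,3,4,6,8}; box has {4,7} → only 5 remains.
row 2, column 8 = 8: row 2 has {1,2,3,4,5,6,7,9}; col 8 has {1,3,4,9}; box has {1,2,3,9} → only 8 remains.
row 4, column 1 = 2: row 4 has {3,4,7,8}; col 1 has {1,3,5,6,9}; box has {1,3,6,7} → only 2 remains.
row 5, column 8 = 5: row 5 has {2,3,4,6,7,8}; col 8 has {1,3,4,8,9}; box has {4,7,8,9} → only 5 remains.
row 6, column 6 = 5: row 6 has {1,6,9}; col 6 has {2,4,7,8,9}; box has {2,3,4,6,8} → only 5 remains.
row 6, column 7 = 3: row 6 has {1,5,6,9}; col 7 has {2,5,8,9}; box has {4,5,7,8,9} → only 3 remains.
row 6, column 9 = 2: row 6 has {1,3,5,6,9}; col 9 has {1,3,7,9}; box has {3,4,5,7,8,9} → only 2 remains.
row 9, column 1 = 8: row 9 has {1,3,4,6,9}; col 1 has {1,2,3,5,6,9}; box has {6,7,9} → only 8 remains.
row 9, column 4 = 7: row 9 has {1,3,4,6,8,9}; col 4 has {1,3,4,5,6,8}; box has {1,2,4,8,9} → only 7 remains.
row 9, column 5 = 5: row 9 has {1,3,4,6,7,8,9}; col 5 has {2,4}; box has {1,2,4,7,8,9} → only 5 remains.
row 4, column 9 = 6: row 4 has {2,3,4,7,8}; col 9 has {1,2,3,7,9}; box has {2,3,4,5,7,8,9} → only 6 remains.
row 5, column 3 = 9: row 5 has {2,3,4,5,6,7,8}; col 3 has {1,6,7,8}; box has {1,2,3,6,7} → only 9 remains.
row 5, column 5 = 1: row 5 has {2,3,4,5,6,7,8,9}; col 5 has {2,4,5}; box has {2,3,4,5,6,8} → only 1 remains.
row 6, column 3 = 4: row 6 has {1,2,3,5,6,9}; col 3 has {1,6,7,8,9}; box has {1,2,3,6,7,9} → only 4 remains.
row 6, column 5 = 7: row 6 has {1,2,3,4,5,6,9}; col 5 has {1,2,4,5}; box has {1,2,3,4,5,6,8} → only 7 remains.
row 7, column 3 = 3: row 7 has {2,5,8,9}; col 3 has {1,4,6,7,8,9}; box has {6,7,8,9} → only 3 remains.
row 7, column 6 = 6: row 7 has {2,3,5,8,9}; col 6 has {2,4,5,7,8,9}; box has {1,2,4,5,7,8,9} → only 6 remains.
row 7, column 8 = 7: row 7 has {2,3,5,6,8,9}; col 8 has {1,3,4,5,8,9}; box has {1,3,5,9} → only 7 remains.
row 7, column 9 = 4: row 7 has {2,3,5,6,7,8,9}; col 9 has {1,2,3,6,7,9}; box has {1,3,5,7,9} → only 4 remains.
row 8, column 1 = 4: row 8 has {1,7,9}; col 1 has {1,2,3,5,6,8,9}; box has {3,6,7,8,9} → only 4 remains.

4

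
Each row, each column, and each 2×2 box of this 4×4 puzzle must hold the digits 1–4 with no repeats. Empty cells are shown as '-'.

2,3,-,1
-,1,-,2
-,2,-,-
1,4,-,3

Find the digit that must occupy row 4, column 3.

2

row 1, column 3 = 4: row 1 has {1,2,3}; col 3 has {}; box has {1,2} → only 4 remains.
row 2, column 1 = 4: row 2 has {1,2}; col 1 has {1,2}; box has {1,2,3} → only 4 remains.
row 2, column 3 = 3: row 2 has {1,2,4}; col 3 has {4}; box has {1,2,4} → only 3 remains.
row 3, column 1 = 3: row 3 has {2}; col 1 has {1,2,4}; box has {1,2,4} → only 3 remains.
row 3, column 3 = 1: row 3 has {2,3}; col 3 has {3,4}; box has {3} → only 1 remains.
row 3, column 4 = 4: row 3 has {1,2,3}; col 4 has {1,2,3}; box has {1,3} → only 4 remains.
row 4, column 3 = 2: row 4 has {1,3,4}; col 3 has {1,3,4}; box has {1,3,4} → only 2 remains.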